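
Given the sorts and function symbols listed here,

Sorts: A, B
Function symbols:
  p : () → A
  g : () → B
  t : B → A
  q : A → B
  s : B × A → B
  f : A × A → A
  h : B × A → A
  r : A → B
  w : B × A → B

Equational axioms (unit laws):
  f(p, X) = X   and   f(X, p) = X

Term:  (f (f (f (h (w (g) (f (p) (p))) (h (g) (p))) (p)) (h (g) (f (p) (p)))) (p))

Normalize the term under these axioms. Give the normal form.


1. (f (f (f (h (w (g) (f (p) (p))) (h (g) (p))) (p)) (h (g) (f (p) (p)))) (p))  →  (f (f (h (w (g) (f (p) (p))) (h (g) (p))) (p)) (h (g) (f (p) (p))))
2. (f (f (h (w (g) (f (p) (p))) (h (g) (p))) (p)) (h (g) (f (p) (p))))  →  (f (h (w (g) (f (p) (p))) (h (g) (p))) (h (g) (f (p) (p))))
3. (f (h (w (g) (f (p) (p))) (h (g) (p))) (h (g) (f (p) (p))))  →  (f (h (w (g) (p)) (h (g) (p))) (h (g) (f (p) (p))))
4. (f (h (w (g) (p)) (h (g) (p))) (h (g) (f (p) (p))))  →  (f (h (w (g) (p)) (h (g) (p))) (h (g) (p)))

normal form = (f (h (w (g) (p)) (h (g) (p))) (h (g) (p)))


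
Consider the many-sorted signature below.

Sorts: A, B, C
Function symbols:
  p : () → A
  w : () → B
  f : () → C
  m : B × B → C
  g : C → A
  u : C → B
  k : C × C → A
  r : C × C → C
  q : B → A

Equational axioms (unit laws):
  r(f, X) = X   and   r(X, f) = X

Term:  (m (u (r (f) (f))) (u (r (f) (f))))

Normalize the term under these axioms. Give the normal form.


normal form = (m (u (f)) (u (f)))

1. (m (u (r (f) (f))) (u (r (f) (f))))  →  (m (u (f)) (u (r (f) (f))))
2. (m (u (f)) (u (r (f) (f))))  →  (m (u (f)) (u (f)))


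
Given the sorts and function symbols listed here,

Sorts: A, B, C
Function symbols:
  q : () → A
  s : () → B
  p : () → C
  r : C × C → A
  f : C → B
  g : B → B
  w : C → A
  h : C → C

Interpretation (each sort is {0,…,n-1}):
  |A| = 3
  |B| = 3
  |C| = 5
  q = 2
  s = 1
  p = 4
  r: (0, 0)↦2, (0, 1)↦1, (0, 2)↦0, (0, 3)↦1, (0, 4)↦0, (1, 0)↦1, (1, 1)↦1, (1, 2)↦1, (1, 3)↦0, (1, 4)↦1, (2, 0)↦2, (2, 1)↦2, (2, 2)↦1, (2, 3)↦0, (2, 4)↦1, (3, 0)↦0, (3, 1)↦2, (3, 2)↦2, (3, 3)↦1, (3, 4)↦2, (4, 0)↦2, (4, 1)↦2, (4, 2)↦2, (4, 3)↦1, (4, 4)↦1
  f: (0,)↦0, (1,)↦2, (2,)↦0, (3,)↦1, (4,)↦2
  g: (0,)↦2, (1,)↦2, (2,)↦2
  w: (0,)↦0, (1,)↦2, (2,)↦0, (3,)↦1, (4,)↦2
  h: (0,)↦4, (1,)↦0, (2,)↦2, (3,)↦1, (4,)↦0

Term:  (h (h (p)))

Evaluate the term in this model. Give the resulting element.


value = 4

  p = 4
  (h (p)) = h(4,) = 0
  (h (h (p))) = h(0,) = 4


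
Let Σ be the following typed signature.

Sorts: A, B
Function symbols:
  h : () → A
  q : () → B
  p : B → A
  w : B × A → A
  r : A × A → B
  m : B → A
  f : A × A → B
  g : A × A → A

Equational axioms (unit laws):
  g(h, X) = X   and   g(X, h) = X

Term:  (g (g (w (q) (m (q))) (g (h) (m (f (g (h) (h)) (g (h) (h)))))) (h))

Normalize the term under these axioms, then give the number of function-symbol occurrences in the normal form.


1. (g (g (w (q) (m (q))) (g (h) (m (f (g (h) (h)) (g (h) (h)))))) (h))  →  (g (w (q) (m (q))) (g (h) (m (f (g (h) (h)) (g (h) (h))))))
2. (g (w (q) (m (q))) (g (h) (m (f (g (h) (h)) (g (h) (h))))))  →  (g (w (q) (m (q))) (m (f (g (h) (h)) (g (h) (h)))))
3. (g (w (q) (m (q))) (m (f (g (h) (h)) (g (h) (h)))))  →  (g (w (q) (m (q))) (m (f (h) (g (h) (h)))))
4. (g (w (q) (m (q))) (m (f (h) (g (h) (h)))))  →  (g (w (q) (m (q))) (m (f (h) (h))))
normal form: (g (w (q) (m (q))) (m (f (h) (h))))

size = 9


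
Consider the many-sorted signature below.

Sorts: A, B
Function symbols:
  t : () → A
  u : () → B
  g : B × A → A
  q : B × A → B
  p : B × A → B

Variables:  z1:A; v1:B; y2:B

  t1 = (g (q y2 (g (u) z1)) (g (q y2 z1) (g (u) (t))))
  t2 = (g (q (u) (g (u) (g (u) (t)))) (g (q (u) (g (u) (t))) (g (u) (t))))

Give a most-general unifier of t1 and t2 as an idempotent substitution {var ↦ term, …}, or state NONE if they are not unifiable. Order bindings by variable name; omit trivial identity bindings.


{y2 ↦ (u), z1 ↦ (g (u) (t))}


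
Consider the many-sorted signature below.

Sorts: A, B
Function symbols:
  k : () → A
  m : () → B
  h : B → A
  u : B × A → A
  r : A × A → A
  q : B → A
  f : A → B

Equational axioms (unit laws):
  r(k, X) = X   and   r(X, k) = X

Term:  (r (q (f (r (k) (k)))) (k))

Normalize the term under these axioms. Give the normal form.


1. (r (q (f (r (k) (k)))) (k))  →  (q (f (r (k) (k))))
2. (q (f (r (k) (k))))  →  (q (f (k)))

normal form = (q (f (k)))


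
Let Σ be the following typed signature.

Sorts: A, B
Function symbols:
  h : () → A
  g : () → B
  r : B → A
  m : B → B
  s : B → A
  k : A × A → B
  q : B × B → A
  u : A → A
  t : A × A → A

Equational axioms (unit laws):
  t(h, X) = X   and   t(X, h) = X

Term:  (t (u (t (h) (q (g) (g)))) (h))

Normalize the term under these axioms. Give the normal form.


1. (t (u (t (h) (q (g) (g)))) (h))  →  (u (t (h) (q (g) (g))))
2. (u (t (h) (q (g) (g))))  →  (u (q (g) (g)))

normal form = (u (q (g) (g)))


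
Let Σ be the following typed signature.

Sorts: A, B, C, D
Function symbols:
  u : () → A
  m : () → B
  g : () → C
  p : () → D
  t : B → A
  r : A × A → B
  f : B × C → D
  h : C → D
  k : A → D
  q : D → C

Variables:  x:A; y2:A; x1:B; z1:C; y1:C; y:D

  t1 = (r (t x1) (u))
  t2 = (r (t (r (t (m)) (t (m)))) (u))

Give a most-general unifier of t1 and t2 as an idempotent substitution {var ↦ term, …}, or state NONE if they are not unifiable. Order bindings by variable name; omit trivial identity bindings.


{x1 ↦ (r (t (m)) (t (m)))}


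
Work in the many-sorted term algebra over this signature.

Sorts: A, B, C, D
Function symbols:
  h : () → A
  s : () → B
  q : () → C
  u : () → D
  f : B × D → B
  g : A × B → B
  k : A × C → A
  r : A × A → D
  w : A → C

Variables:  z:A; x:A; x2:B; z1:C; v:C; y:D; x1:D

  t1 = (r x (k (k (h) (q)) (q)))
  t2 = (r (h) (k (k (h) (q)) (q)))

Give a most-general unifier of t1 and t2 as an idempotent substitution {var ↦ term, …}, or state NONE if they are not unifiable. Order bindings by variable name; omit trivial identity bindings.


{x ↦ (h)}


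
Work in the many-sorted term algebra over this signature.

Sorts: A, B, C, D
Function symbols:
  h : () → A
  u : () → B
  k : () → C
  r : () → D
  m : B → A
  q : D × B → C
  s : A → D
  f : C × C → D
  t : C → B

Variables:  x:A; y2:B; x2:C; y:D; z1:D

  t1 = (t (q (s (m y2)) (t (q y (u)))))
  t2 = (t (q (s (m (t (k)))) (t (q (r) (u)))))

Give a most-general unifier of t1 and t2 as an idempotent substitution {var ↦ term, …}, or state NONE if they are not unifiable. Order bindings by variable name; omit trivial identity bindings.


{y ↦ (r), y2 ↦ (t (k))}


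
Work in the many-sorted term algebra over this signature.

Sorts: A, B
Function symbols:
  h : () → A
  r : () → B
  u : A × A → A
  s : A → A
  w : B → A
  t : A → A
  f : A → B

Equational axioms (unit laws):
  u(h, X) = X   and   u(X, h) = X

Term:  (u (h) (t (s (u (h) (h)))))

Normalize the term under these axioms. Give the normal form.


1. (u (h) (t (s (u (h) (h)))))  →  (t (s (u (h) (h))))
2. (t (s (u (h) (h))))  →  (t (s (h)))

normal form = (t (s (h)))


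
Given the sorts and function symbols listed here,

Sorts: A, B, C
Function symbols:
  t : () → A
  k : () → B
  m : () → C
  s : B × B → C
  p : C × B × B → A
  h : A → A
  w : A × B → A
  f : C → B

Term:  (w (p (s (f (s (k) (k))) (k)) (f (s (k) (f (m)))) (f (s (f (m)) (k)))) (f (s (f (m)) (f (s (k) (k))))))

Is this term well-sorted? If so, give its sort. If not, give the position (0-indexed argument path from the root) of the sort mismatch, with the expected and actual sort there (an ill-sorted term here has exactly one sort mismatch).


well-sorted; sort = A

          (k) : B
          (k) : B
        (s (k) (k)) : C
      (f (s (k) (k))) : B
      (k) : B
    (s (f (s (k) (k))) (k)) : C
        (k) : B
          (m) : C
        (f (m)) : B
      (s (k) (f (m))) : C
    (f (s (k) (f (m)))) : B
          (m) : C
        (f (m)) : B
        (k) : B
      (s (f (m)) (k)) : C
    (f (s (f (m)) (k))) : B
  (p (s (f (s (k) (k))) (k)) (f (s (k) (f (m)))) (f (s (f (m)) (k)))) : A
        (m) : C
      (f (m)) : B
          (k) : B
          (k) : B
        (s (k) (k)) : C
      (f (s (k) (k))) : B
    (s (f (m)) (f (s (k) (k)))) : C
  (f (s (f (m)) (f (s (k) (k))))) : B
(w (p (s (f (s (k) (k))) (k)) (f (s (k) (f (m)))) (f (s (f (m)) (k)))) (f (s (f (m)) (f (s (k) (k)))))) : A


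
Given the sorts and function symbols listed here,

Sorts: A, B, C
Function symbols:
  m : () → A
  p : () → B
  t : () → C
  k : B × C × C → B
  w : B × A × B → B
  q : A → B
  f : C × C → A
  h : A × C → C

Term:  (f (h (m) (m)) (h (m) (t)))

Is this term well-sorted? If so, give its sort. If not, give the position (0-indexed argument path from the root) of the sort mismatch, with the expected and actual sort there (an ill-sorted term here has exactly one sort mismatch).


    (m) : A
    (m) : A
  (h (m) (m)) : ✗ arg 1 at [0, 1] has sort A, expected C
    (m) : A
    (t) : C
  (h (m) (t)) : C

ill-sorted at position [0, 1]: expected C, got A


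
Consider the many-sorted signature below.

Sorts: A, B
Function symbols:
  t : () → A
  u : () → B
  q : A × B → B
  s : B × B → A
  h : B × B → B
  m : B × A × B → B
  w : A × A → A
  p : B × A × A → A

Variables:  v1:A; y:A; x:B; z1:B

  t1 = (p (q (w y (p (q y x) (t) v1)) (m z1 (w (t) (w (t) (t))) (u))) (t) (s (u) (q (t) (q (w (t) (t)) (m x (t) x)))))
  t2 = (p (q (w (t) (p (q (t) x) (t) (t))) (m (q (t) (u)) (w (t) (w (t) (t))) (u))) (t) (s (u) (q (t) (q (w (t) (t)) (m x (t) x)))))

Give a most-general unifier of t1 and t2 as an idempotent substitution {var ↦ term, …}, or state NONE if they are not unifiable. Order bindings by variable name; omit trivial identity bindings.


{v1 ↦ (t), y ↦ (t), z1 ↦ (q (t) (u))}


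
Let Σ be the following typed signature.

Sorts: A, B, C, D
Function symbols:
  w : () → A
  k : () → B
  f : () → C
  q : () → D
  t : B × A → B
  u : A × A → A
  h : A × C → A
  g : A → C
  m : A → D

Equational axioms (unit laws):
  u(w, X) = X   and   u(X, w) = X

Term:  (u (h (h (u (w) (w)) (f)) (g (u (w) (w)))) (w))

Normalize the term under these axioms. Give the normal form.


normal form = (h (h (w) (f)) (g (w)))

1. (u (h (h (u (w) (w)) (f)) (g (u (w) (w)))) (w))  →  (h (h (u (w) (w)) (f)) (g (u (w) (w))))
2. (h (h (u (w) (w)) (f)) (g (u (w) (w))))  →  (h (h (w) (f)) (g (u (w) (w))))
3. (h (h (w) (f)) (g (u (w) (w))))  →  (h (h (w) (f)) (g (w)))


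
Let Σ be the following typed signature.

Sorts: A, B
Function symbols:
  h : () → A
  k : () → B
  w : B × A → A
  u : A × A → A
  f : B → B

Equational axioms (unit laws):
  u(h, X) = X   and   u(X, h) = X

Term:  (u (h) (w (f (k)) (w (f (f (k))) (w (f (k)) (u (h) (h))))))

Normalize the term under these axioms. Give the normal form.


1. (u (h) (w (f (k)) (w (f (f (k))) (w (f (k)) (u (h) (h))))))  →  (w (f (k)) (w (f (f (k))) (w (f (k)) (u (h) (h)))))
2. (w (f (k)) (w (f (f (k))) (w (f (k)) (u (h) (h)))))  →  (w (f (k)) (w (f (f (k))) (w (f (k)) (h))))

normal form = (w (f (k)) (w (f (f (k))) (w (f (k)) (h))))


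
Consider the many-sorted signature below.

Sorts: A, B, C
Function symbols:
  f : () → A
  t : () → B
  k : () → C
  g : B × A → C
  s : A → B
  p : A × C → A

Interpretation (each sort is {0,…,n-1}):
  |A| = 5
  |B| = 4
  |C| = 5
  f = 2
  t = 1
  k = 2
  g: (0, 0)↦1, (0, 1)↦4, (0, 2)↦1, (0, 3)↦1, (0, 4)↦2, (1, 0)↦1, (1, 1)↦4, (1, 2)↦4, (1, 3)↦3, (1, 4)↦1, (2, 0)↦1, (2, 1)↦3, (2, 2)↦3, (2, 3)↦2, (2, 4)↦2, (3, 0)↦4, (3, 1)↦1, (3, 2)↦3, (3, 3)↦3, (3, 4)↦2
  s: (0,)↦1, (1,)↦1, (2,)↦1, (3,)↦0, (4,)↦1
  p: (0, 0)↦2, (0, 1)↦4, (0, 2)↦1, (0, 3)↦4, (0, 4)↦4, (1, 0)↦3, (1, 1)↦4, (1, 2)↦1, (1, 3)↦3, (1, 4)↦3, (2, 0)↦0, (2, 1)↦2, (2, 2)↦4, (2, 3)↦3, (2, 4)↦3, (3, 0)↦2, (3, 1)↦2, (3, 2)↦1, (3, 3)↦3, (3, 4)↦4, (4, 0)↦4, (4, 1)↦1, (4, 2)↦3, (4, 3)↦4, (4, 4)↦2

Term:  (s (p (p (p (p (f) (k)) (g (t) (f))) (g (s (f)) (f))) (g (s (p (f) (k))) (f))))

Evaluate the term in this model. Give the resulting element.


  f = 2
  k = 2
  (p (f) (k)) = p(2, 2) = 4
  t = 1
  f = 2
  (g (t) (f)) = g(1, 2) = 4
  (p (p (f) (k)) (g (t) (f))) = p(4, 4) = 2
  f = 2
  (s (f)) = s(2,) = 1
  f = 2
  (g (s (f)) (f)) = g(1, 2) = 4
  (p (p (p (f) (k)) (g (t) (f))) (g (s (f)) (f))) = p(2, 4) = 3
  f = 2
  k = 2
  (p (f) (k)) = p(2, 2) = 4
  (s (p (f) (k))) = s(4,) = 1
  f = 2
  (g (s (p (f) (k))) (f)) = g(1, 2) = 4
  (p (p (p (p (f) (k)) (g (t) (f))) (g (s (f)) (f))) (g (s (p (f) (k))) (f))) = p(3, 4) = 4
  (s (p (p (p (p (f) (k)) (g (t) (f))) (g (s (f)) (f))) (g (s (p (f) (k))) (f)))) = s(4,) = 1

value = 1


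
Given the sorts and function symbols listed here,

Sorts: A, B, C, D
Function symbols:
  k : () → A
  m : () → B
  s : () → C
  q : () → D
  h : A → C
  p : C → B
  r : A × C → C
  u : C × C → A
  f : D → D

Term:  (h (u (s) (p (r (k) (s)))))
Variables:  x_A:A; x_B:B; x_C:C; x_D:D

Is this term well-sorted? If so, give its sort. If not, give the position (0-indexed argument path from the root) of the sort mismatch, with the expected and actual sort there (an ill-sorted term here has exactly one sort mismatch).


ill-sorted at position [0, 1]: expected C, got B

    (s) : C
        (k) : A
        (s) : C
      (r (k) (s)) : C
    (p (r (k) (s))) : B
  (u (s) (p (r (k) (s)))) : ✗ arg 1 at [0, 1] has sort B, expected C


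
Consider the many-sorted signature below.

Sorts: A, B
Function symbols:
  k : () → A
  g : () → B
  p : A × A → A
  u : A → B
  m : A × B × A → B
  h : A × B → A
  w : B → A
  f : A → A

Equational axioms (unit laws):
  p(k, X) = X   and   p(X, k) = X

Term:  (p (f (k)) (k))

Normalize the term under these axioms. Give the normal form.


1. (p (f (k)) (k))  →  (f (k))

normal form = (f (k))


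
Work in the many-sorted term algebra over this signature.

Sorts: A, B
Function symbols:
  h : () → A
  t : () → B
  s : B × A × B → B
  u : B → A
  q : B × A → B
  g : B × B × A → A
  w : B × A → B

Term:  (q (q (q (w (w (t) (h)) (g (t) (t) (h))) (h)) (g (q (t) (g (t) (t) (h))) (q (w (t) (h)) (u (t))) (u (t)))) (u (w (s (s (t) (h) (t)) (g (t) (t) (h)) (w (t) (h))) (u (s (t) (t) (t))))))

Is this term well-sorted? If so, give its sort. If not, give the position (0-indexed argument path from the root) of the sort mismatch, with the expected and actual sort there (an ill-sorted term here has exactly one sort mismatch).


ill-sorted at position [1, 0, 1, 0, 1]: expected A, got B

          (t) : B
          (h) : A
        (w (t) (h)) : B
          (t) : B
          (t) : B
          (h) : A
        (g (t) (t) (h)) : A
      (w (w (t) (h)) (g (t) (t) (h))) : B
      (h) : A
    (q (w (w (t) (h)) (g (t) (t) (h))) (h)) : B
        (t) : B
          (t) : B
          (t) : B
          (h) : A
        (g (t) (t) (h)) : A
      (q (t) (g (t) (t) (h))) : B
          (t) : B
          (h) : A
        (w (t) (h)) : B
          (t) : B
        (u (t)) : A
      (q (w (t) (h)) (u (t))) : B
        (t) : B
      (u (t)) : A
    (g (q (t) (g (t) (t) (h))) (q (w (t) (h)) (u (t))) (u (t))) : A
  (q (q (w (w (t) (h)) (g (t) (t) (h))) (h)) (g (q (t) (g (t) (t) (h))) (q (w (t) (h)) (u (t))) (u (t)))) : B
          (t) : B
          (h) : A
          (t) : B
        (s (t) (h) (t)) : B
          (t) : B
          (t) : B
          (h) : A
        (g (t) (t) (h)) : A
          (t) : B
          (h) : A
        (w (t) (h)) : B
      (s (s (t) (h) (t)) (g (t) (t) (h)) (w (t) (h))) : B
          (t) : B
          (t) : B
          (t) : B
        (s (t) (t) (t)) : ✗ arg 1 at [1, 0, 1, 0, 1] has sort B, expected A


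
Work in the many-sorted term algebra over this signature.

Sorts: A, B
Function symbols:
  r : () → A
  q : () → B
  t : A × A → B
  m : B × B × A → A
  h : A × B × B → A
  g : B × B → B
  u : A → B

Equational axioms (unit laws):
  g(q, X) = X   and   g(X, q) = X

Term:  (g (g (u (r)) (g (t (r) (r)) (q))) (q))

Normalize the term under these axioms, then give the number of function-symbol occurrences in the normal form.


1. (g (g (u (r)) (g (t (r) (r)) (q))) (q))  →  (g (u (r)) (g (t (r) (r)) (q)))
2. (g (u (r)) (g (t (r) (r)) (q)))  →  (g (u (r)) (t (r) (r)))
normal form: (g (u (r)) (t (r) (r)))

size = 6


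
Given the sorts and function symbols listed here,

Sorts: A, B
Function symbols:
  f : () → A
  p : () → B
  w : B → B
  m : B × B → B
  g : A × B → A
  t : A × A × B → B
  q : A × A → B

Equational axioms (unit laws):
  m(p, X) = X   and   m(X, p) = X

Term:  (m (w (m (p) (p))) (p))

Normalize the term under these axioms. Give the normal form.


1. (m (w (m (p) (p))) (p))  →  (w (m (p) (p)))
2. (w (m (p) (p)))  →  (w (p))

normal form = (w (p))


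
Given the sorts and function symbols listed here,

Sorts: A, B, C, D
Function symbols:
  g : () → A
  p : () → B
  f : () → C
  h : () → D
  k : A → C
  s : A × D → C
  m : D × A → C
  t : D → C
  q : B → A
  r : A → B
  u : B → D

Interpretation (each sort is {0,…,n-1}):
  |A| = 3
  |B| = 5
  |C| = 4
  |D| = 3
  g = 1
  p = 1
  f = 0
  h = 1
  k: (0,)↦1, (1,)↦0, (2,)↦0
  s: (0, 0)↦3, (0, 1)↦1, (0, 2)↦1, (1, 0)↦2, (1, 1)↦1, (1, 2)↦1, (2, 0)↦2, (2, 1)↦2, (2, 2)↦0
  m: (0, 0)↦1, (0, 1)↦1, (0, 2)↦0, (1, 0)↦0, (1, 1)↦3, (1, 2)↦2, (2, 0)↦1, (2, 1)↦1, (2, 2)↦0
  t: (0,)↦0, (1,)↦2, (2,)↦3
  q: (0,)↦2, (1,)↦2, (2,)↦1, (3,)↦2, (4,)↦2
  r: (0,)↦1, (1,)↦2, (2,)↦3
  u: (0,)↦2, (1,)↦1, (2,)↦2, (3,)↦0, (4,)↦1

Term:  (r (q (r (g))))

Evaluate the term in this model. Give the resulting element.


  g = 1
  (r (g)) = r(1,) = 2
  (q (r (g))) = q(2,) = 1
  (r (q (r (g)))) = r(1,) = 2

value = 2


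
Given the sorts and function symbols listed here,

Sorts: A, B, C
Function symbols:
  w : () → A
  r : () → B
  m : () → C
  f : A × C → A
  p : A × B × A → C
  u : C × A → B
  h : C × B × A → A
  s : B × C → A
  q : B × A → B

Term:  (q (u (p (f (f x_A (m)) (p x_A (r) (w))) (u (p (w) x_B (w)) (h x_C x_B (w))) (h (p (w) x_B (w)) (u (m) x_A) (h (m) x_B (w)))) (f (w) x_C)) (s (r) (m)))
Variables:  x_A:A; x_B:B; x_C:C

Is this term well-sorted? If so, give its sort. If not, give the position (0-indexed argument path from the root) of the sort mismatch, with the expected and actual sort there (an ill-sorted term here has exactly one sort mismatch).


          x_A : A
          (m) : C
        (f x_A (m)) : A
          x_A : A
          (r) : B
          (w) : A
        (p x_A (r) (w)) : C
      (f (f x_A (m)) (p x_A (r) (w))) : A
          (w) : A
          x_B : B
          (w) : A
        (p (w) x_B (w)) : C
          x_C : C
          x_B : B
          (w) : A
        (h x_C x_B (w)) : A
      (u (p (w) x_B (w)) (h x_C x_B (w))) : B
          (w) : A
          x_B : B
          (w) : A
        (p (w) x_B (w)) : C
          (m) : C
          x_A : A
        (u (m) x_A) : B
          (m) : C
          x_B : B
          (w) : A
        (h (m) x_B (w)) : A
      (h (p (w) x_B (w)) (u (m) x_A) (h (m) x_B (w))) : A
    (p (f (f x_A (m)) (p x_A (r) (w))) (u (p (w) x_B (w)) (h x_C x_B (w))) (h (p (w) x_B (w)) (u (m) x_A) (h (m) x_B (w)))) : C
      (w) : A
      x_C : C
    (f (w) x_C) : A
  (u (p (f (f x_A (m)) (p x_A (r) (w))) (u (p (w) x_B (w)) (h x_C x_B (w))) (h (p (w) x_B (w)) (u (m) x_A) (h (m) x_B (w)))) (f (w) x_C)) : B
    (r) : B
    (m) : C
  (s (r) (m)) : A
(q (u (p (f (f x_A (m)) (p x_A (r) (w))) (u (p (w) x_B (w)) (h x_C x_B (w))) (h (p (w) x_B (w)) (u (m) x_A) (h (m) x_B (w)))) (f (w) x_C)) (s (r) (m))) : B

well-sorted; sort = B


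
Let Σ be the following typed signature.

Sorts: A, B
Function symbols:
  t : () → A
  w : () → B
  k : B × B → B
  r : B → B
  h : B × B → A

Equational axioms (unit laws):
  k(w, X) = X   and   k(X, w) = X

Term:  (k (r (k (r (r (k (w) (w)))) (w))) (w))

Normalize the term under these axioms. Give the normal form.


1. (k (r (k (r (r (k (w) (w)))) (w))) (w))  →  (r (k (r (r (k (w) (w)))) (w)))
2. (r (k (r (r (k (w) (w)))) (w)))  →  (r (r (r (k (w) (w)))))
3. (r (r (r (k (w) (w)))))  →  (r (r (r (w))))

normal form = (r (r (r (w))))


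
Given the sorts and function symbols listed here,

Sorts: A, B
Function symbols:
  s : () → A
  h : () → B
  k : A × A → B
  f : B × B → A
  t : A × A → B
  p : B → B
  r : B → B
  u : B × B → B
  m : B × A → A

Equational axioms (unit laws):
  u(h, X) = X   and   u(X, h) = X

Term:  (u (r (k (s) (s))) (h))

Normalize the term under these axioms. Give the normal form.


normal form = (r (k (s) (s)))

1. (u (r (k (s) (s))) (h))  →  (r (k (s) (s)))


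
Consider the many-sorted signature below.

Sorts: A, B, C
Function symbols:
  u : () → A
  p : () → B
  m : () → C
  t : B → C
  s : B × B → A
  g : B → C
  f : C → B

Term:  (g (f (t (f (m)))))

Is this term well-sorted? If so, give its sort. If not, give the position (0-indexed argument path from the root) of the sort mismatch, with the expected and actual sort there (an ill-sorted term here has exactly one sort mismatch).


        (m) : C
      (f (m)) : B
    (t (f (m))) : C
  (f (t (f (m)))) : B
(g (f (t (f (m))))) : C

well-sorted; sort = C


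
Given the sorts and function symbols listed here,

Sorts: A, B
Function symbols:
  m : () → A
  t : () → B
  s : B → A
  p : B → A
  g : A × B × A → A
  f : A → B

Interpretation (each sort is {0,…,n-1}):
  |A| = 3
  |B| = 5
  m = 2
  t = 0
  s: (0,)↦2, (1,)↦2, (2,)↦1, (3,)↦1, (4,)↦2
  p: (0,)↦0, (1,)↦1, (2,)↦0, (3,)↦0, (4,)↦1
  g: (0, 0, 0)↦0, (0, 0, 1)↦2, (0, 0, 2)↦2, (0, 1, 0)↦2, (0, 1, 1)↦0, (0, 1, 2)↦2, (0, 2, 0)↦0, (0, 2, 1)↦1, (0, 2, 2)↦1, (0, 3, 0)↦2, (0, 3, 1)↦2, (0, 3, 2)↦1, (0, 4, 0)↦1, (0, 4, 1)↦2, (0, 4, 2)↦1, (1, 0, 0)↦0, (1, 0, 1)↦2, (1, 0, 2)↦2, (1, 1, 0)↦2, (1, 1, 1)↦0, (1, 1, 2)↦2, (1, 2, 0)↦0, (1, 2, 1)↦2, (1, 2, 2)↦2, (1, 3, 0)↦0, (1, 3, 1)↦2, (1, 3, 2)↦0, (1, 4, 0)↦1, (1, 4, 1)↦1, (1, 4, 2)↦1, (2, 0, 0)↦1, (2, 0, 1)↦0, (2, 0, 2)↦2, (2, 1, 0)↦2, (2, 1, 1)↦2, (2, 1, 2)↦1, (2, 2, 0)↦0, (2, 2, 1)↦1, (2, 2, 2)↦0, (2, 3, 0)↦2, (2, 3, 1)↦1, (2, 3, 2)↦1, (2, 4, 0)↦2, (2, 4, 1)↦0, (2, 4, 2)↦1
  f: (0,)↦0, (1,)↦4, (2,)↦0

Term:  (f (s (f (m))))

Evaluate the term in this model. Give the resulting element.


  m = 2
  (f (m)) = f(2,) = 0
  (s (f (m))) = s(0,) = 2
  (f (s (f (m)))) = f(2,) = 0

value = 0


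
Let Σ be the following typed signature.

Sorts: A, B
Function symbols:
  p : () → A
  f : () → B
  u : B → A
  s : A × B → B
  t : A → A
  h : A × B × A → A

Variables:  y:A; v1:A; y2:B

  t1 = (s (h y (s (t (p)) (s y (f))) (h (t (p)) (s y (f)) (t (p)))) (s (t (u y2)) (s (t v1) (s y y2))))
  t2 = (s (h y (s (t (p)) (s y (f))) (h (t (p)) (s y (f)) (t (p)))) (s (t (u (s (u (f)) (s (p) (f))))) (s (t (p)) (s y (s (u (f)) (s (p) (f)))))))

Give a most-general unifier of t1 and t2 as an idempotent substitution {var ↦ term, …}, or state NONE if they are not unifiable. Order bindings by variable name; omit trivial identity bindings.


{v1 ↦ (p), y2 ↦ (s (u (f)) (s (p) (f)))}


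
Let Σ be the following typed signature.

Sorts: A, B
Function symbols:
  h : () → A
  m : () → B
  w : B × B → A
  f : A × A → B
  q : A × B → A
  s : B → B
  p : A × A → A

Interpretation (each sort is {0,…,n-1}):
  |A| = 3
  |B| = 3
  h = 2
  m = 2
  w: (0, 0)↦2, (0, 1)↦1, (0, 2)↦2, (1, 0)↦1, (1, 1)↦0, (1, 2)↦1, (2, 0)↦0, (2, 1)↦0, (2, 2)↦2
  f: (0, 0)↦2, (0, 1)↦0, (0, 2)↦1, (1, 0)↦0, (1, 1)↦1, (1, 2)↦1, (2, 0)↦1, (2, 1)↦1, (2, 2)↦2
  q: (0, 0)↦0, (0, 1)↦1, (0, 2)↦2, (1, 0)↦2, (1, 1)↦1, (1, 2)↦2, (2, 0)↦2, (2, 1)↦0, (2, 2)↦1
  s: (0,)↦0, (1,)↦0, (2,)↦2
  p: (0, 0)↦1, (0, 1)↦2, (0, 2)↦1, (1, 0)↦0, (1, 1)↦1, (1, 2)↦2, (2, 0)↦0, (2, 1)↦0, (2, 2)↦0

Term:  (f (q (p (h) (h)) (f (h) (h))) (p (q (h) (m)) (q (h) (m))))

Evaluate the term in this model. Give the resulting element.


  h = 2
  h = 2
  (p (h) (h)) = p(2, 2) = 0
  h = 2
  h = 2
  (f (h) (h)) = f(2, 2) = 2
  (q (p (h) (h)) (f (h) (h))) = q(0, 2) = 2
  h = 2
  m = 2
  (q (h) (m)) = q(2, 2) = 1
  h = 2
  m = 2
  (q (h) (m)) = q(2, 2) = 1
  (p (q (h) (m)) (q (h) (m))) = p(1, 1) = 1
  (f (q (p (h) (h)) (f (h) (h))) (p (q (h) (m)) (q (h) (m)))) = f(2, 1) = 1

value = 1


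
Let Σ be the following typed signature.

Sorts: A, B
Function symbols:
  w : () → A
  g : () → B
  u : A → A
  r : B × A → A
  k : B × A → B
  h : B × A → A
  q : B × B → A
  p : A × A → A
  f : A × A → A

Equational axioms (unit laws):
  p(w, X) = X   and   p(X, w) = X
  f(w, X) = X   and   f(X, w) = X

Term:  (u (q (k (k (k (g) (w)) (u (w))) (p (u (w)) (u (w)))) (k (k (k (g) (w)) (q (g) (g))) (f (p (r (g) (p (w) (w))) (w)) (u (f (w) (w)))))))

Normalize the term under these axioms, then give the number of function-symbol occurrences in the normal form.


size = 28

1. (u (q (k (k (k (g) (w)) (u (w))) (p (u (w)) (u (w)))) (k (k (k (g) (w)) (q (g) (g))) (f (p (r (g) (p (w) (w))) (w)) (u (f (w) (w)))))))  →  (u (q (k (k (k (g) (w)) (u (w))) (p (u (w)) (u (w)))) (k (k (k (g) (w)) (q (g) (g))) (f (r (g) (p (w) (w))) (u (f (w) (w)))))))
2. (u (q (k (k (k (g) (w)) (u (w))) (p (u (w)) (u (w)))) (k (k (k (g) (w)) (q (g) (g))) (f (r (g) (p (w) (w))) (u (f (w) (w)))))))  →  (u (q (k (k (k (g) (w)) (u (w))) (p (u (w)) (u (w)))) (k (k (k (g) (w)) (q (g) (g))) (f (r (g) (w)) (u (f (w) (w)))))))
3. (u (q (k (k (k (g) (w)) (u (w))) (p (u (w)) (u (w)))) (k (k (k (g) (w)) (q (g) (g))) (f (r (g) (w)) (u (f (w) (w)))))))  →  (u (q (k (k (k (g) (w)) (u (w))) (p (u (w)) (u (w)))) (k (k (k (g) (w)) (q (g) (g))) (f (r (g) (w)) (u (w))))))
normal form: (u (q (k (k (k (g) (w)) (u (w))) (p (u (w)) (u (w)))) (k (k (k (g) (w)) (q (g) (g))) (f (r (g) (w)) (u (w))))))


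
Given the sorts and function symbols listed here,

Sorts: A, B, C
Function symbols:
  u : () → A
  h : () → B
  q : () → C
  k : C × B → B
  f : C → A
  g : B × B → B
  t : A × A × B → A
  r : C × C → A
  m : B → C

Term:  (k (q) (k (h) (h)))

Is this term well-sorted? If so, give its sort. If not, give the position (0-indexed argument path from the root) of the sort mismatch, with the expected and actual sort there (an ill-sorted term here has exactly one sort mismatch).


ill-sorted at position [1, 0]: expected C, got B

  (q) : C
    (h) : B
    (h) : B
  (k (h) (h)) : ✗ arg 0 at [1, 0] has sort B, expected C


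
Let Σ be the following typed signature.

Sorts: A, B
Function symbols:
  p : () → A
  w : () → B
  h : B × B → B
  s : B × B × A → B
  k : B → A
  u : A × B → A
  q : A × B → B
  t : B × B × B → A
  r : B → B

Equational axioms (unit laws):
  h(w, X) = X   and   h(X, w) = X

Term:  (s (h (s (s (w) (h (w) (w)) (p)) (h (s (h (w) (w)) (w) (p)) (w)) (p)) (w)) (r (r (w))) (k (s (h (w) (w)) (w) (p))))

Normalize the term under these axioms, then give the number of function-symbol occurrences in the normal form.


1. (s (h (s (s (w) (h (w) (w)) (p)) (h (s (h (w) (w)) (w) (p)) (w)) (p)) (w)) (r (r (w))) (k (s (h (w) (w)) (w) (p))))  →  (s (s (s (w) (h (w) (w)) (p)) (h (s (h (w) (w)) (w) (p)) (w)) (p)) (r (r (w))) (k (s (h (w) (w)) (w) (p))))
2. (s (s (s (w) (h (w) (w)) (p)) (h (s (h (w) (w)) (w) (p)) (w)) (p)) (r (r (w))) (k (s (h (w) (w)) (w) (p))))  →  (s (s (s (w) (w) (p)) (h (s (h (w) (w)) (w) (p)) (w)) (p)) (r (r (w))) (k (s (h (w) (w)) (w) (p))))
3. (s (s (s (w) (w) (p)) (h (s (h (w) (w)) (w) (p)) (w)) (p)) (r (r (w))) (k (s (h (w) (w)) (w) (p))))  →  (s (s (s (w) (w) (p)) (s (h (w) (w)) (w) (p)) (p)) (r (r (w))) (k (s (h (w) (w)) (w) (p))))
4. (s (s (s (w) (w) (p)) (s (h (w) (w)) (w) (p)) (p)) (r (r (w))) (k (s (h (w) (w)) (w) (p))))  →  (s (s (s (w) (w) (p)) (s (w) (w) (p)) (p)) (r (r (w))) (k (s (h (w) (w)) (w) (p))))
5. (s (s (s (w) (w) (p)) (s (w) (w) (p)) (p)) (r (r (w))) (k (s (h (w) (w)) (w) (p))))  →  (s (s (s (w) (w) (p)) (s (w) (w) (p)) (p)) (r (r (w))) (k (s (w) (w) (p))))
normal form: (s (s (s (w) (w) (p)) (s (w) (w) (p)) (p)) (r (r (w))) (k (s (w) (w) (p))))

size = 19


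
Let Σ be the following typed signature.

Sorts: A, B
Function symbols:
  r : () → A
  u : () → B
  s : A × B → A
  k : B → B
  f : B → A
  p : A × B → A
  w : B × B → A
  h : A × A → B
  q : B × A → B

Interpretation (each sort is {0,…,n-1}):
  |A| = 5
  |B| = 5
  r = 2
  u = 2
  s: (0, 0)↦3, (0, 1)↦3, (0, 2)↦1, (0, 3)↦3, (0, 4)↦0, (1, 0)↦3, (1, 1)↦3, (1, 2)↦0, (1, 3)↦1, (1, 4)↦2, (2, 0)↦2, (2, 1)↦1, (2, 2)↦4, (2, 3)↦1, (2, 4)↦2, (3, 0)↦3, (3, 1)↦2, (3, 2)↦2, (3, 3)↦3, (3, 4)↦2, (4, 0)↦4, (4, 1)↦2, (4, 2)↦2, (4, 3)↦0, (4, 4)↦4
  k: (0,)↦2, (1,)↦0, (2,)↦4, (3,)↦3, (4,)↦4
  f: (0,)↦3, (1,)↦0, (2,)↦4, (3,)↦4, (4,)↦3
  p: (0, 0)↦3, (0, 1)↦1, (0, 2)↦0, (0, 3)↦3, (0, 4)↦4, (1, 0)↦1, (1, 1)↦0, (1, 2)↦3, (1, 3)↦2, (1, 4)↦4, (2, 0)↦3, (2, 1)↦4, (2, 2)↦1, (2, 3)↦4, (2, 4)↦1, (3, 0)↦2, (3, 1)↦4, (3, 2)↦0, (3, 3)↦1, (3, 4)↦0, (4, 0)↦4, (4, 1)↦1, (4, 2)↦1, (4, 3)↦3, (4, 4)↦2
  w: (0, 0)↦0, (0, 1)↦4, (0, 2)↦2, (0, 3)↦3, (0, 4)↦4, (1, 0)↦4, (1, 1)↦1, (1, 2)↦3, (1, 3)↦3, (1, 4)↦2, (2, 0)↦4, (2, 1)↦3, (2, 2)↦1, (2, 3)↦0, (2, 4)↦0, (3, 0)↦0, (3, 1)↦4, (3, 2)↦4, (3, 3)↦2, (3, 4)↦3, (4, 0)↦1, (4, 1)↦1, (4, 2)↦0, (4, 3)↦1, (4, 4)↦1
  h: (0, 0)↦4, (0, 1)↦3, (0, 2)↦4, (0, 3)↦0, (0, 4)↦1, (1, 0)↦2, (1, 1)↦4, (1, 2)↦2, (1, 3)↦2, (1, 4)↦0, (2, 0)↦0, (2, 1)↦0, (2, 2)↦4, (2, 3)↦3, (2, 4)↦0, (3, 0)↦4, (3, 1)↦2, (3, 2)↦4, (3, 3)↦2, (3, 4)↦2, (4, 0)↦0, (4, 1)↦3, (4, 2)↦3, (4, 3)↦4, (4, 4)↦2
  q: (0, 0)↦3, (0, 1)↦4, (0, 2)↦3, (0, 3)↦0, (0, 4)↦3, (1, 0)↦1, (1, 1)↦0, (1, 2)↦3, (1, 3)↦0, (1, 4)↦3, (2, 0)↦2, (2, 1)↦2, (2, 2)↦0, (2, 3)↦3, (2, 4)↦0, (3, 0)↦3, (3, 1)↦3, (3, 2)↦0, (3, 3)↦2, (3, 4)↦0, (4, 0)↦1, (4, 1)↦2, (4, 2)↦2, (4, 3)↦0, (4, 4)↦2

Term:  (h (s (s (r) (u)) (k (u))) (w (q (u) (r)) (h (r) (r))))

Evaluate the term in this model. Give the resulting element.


value = 2

  r = 2
  u = 2
  (s (r) (u)) = s(2, 2) = 4
  u = 2
  (k (u)) = k(2,) = 4
  (s (s (r) (u)) (k (u))) = s(4, 4) = 4
  u = 2
  r = 2
  (q (u) (r)) = q(2, 2) = 0
  r = 2
  r = 2
  (h (r) (r)) = h(2, 2) = 4
  (w (q (u) (r)) (h (r) (r))) = w(0, 4) = 4
  (h (s (s (r) (u)) (k (u))) (w (q (u) (r)) (h (r) (r)))) = h(4, 4) = 2


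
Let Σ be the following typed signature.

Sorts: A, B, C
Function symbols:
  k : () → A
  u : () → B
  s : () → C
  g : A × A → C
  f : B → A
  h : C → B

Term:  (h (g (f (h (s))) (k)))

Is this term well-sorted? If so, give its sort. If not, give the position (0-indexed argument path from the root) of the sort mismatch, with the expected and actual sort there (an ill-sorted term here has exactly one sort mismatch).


        (s) : C
      (h (s)) : B
    (f (h (s))) : A
    (k) : A
  (g (f (h (s))) (k)) : C
(h (g (f (h (s))) (k))) : B

well-sorted; sort = B


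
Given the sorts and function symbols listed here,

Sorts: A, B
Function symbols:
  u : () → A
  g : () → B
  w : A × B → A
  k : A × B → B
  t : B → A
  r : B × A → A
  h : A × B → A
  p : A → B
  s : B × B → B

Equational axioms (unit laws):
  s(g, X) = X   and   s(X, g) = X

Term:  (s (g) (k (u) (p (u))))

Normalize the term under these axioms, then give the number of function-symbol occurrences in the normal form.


1. (s (g) (k (u) (p (u))))  →  (k (u) (p (u)))
normal form: (k (u) (p (u)))

size = 4


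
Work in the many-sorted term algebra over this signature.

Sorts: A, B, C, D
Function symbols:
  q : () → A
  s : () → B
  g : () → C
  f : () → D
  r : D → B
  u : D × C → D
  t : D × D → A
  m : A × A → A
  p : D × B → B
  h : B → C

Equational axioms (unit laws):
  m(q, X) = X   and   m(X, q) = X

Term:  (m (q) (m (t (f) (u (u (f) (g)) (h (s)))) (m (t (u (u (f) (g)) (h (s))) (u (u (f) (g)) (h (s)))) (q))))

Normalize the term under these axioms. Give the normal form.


1. (m (q) (m (t (f) (u (u (f) (g)) (h (s)))) (m (t (u (u (f) (g)) (h (s))) (u (u (f) (g)) (h (s)))) (q))))  →  (m (t (f) (u (u (f) (g)) (h (s)))) (m (t (u (u (f) (g)) (h (s))) (u (u (f) (g)) (h (s)))) (q)))
2. (m (t (f) (u (u (f) (g)) (h (s)))) (m (t (u (u (f) (g)) (h (s))) (u (u (f) (g)) (h (s)))) (q)))  →  (m (t (f) (u (u (f) (g)) (h (s)))) (t (u (u (f) (g)) (h (s))) (u (u (f) (g)) (h (s)))))

normal form = (m (t (f) (u (u (f) (g)) (h (s)))) (t (u (u (f) (g)) (h (s))) (u (u (f) (g)) (h (s)))))


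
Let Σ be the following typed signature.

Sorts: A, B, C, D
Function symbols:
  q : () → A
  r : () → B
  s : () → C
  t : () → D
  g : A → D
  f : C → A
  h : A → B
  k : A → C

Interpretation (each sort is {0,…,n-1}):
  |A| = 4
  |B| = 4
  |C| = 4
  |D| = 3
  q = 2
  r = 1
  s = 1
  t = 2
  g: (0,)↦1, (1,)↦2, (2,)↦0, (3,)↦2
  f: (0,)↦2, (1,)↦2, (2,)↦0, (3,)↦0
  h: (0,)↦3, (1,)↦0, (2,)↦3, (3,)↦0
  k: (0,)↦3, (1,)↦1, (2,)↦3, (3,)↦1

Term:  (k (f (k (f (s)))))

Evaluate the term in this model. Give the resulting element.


  s = 1
  (f (s)) = f(1,) = 2
  (k (f (s))) = k(2,) = 3
  (f (k (f (s)))) = f(3,) = 0
  (k (f (k (f (s))))) = k(0,) = 3

value = 3


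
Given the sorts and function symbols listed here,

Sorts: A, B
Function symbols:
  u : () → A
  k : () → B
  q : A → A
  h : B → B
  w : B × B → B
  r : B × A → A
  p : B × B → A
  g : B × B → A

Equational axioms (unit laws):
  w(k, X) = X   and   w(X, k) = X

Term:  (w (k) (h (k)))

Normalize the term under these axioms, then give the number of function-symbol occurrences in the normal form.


size = 2

1. (w (k) (h (k)))  →  (h (k))
normal form: (h (k))


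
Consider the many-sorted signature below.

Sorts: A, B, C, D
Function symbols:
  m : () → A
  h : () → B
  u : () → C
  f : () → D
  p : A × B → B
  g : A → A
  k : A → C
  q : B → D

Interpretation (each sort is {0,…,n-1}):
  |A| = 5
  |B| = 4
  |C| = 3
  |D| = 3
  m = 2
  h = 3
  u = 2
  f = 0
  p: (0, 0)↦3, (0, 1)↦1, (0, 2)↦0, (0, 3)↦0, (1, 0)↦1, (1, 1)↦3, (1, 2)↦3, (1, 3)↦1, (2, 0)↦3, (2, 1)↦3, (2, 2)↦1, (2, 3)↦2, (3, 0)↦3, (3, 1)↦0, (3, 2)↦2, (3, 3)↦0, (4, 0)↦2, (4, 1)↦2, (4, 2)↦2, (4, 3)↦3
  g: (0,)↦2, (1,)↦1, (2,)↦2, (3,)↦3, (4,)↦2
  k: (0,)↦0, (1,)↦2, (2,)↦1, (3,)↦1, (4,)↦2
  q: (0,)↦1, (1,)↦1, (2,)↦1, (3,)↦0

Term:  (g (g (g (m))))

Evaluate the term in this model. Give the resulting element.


value = 2

  m = 2
  (g (m)) = g(2,) = 2
  (g (g (m))) = g(2,) = 2
  (g (g (g (m)))) = g(2,) = 2


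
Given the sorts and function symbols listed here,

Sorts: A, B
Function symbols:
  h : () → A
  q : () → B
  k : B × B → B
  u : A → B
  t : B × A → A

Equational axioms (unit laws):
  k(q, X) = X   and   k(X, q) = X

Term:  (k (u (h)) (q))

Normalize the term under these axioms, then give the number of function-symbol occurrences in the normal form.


1. (k (u (h)) (q))  →  (u (h))
normal form: (u (h))

size = 2


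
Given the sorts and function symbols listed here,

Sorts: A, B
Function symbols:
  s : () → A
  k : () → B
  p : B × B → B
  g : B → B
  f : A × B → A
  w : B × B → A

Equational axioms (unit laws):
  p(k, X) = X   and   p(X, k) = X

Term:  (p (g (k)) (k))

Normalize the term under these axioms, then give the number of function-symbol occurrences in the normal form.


1. (p (g (k)) (k))  →  (g (k))
normal form: (g (k))

size = 2


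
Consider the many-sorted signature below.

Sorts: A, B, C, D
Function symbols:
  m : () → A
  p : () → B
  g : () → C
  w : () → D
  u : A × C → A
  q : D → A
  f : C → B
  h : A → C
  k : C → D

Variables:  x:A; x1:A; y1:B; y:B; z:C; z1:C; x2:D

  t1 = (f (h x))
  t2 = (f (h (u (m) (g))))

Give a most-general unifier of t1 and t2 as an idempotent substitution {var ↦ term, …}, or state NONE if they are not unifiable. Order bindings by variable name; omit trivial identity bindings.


{x ↦ (u (m) (g))}


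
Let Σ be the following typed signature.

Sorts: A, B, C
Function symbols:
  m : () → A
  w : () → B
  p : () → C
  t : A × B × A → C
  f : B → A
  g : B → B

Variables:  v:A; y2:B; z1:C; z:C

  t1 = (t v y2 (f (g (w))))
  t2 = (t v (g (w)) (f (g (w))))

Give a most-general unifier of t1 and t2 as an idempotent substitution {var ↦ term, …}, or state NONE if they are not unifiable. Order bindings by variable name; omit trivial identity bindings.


{y2 ↦ (g (w))}


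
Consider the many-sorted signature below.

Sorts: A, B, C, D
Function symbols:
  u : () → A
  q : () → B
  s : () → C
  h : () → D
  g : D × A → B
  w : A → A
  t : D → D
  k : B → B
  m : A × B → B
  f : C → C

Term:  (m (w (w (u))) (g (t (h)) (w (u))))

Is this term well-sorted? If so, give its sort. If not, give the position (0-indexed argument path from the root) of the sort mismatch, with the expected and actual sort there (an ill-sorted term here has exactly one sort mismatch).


      (u) : A
    (w (u)) : A
  (w (w (u))) : A
      (h) : D
    (t (h)) : D
      (u) : A
    (w (u)) : A
  (g (t (h)) (w (u))) : B
(m (w (w (u))) (g (t (h)) (w (u)))) : B

well-sorted; sort = B


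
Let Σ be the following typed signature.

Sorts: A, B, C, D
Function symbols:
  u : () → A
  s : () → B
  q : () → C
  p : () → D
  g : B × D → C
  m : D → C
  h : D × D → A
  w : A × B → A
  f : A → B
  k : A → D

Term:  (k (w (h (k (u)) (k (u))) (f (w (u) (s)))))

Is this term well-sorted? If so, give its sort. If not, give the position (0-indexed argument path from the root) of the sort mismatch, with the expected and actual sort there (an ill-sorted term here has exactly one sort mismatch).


        (u) : A
      (k (u)) : D
        (u) : A
      (k (u)) : D
    (h (k (u)) (k (u))) : A
        (u) : A
        (s) : B
      (w (u) (s)) : A
    (f (w (u) (s))) : B
  (w (h (k (u)) (k (u))) (f (w (u) (s)))) : A
(k (w (h (k (u)) (k (u))) (f (w (u) (s))))) : D

well-sorted; sort = D


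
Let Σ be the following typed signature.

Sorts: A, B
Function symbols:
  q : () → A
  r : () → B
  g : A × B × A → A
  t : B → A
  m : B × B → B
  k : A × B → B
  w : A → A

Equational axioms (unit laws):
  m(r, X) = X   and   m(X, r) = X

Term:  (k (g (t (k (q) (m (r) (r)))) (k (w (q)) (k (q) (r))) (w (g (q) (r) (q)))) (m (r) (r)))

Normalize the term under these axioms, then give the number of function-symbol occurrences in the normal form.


1. (k (g (t (k (q) (m (r) (r)))) (k (w (q)) (k (q) (r))) (w (g (q) (r) (q)))) (m (r) (r)))  →  (k (g (t (k (q) (r))) (k (w (q)) (k (q) (r))) (w (g (q) (r) (q)))) (m (r) (r)))
2. (k (g (t (k (q) (r))) (k (w (q)) (k (q) (r))) (w (g (q) (r) (q)))) (m (r) (r)))  →  (k (g (t (k (q) (r))) (k (w (q)) (k (q) (r))) (w (g (q) (r) (q)))) (r))
normal form: (k (g (t (k (q) (r))) (k (w (q)) (k (q) (r))) (w (g (q) (r) (q)))) (r))

size = 18


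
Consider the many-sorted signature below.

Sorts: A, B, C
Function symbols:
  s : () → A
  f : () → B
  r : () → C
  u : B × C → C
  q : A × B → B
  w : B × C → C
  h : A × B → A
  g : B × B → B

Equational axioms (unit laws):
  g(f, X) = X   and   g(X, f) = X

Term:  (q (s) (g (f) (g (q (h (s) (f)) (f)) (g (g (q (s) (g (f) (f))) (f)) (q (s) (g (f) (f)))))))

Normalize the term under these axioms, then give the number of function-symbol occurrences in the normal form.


1. (q (s) (g (f) (g (q (h (s) (f)) (f)) (g (g (q (s) (g (f) (f))) (f)) (q (s) (g (f) (f)))))))  →  (q (s) (g (q (h (s) (f)) (f)) (g (g (q (s) (g (f) (f))) (f)) (q (s) (g (f) (f))))))
2. (q (s) (g (q (h (s) (f)) (f)) (g (g (q (s) (g (f) (f))) (f)) (q (s) (g (f) (f))))))  →  (q (s) (g (q (h (s) (f)) (f)) (g (q (s) (g (f) (f))) (q (s) (g (f) (f))))))
3. (q (s) (g (q (h (s) (f)) (f)) (g (q (s) (g (f) (f))) (q (s) (g (f) (f))))))  →  (q (s) (g (q (h (s) (f)) (f)) (g (q (s) (f)) (q (s) (g (f) (f))))))
4. (q (s) (g (q (h (s) (f)) (f)) (g (q (s) (f)) (q (s) (g (f) (f))))))  →  (q (s) (g (q (h (s) (f)) (f)) (g (q (s) (f)) (q (s) (f)))))
normal form: (q (s) (g (q (h (s) (f)) (f)) (g (q (s) (f)) (q (s) (f)))))

size = 15
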